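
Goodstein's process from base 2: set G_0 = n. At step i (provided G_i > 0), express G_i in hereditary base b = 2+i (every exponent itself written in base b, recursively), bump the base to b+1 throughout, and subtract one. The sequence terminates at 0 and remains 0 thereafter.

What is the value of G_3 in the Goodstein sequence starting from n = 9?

[0] 9 ≡ 2^(2 + 1) + 1 (base 2). Lift 3: 82. −1: 81.
[1] 81 ≡ 3^(3 + 1) (base 3). Lift 4: 1024. −1: 1023.
[2] 1023 ≡ 3·4^4 + 3·4^3 + 3·4^2 + 3·4 + 3 (base 4). Lift 5: 9843. −1: 9842.
[3] 9842 ≡ 3·5^5 + 3·5^3 + 3·5^2 + 3·5 + 2 (base 5). Lift 6: 140744. −1: 140743.

9842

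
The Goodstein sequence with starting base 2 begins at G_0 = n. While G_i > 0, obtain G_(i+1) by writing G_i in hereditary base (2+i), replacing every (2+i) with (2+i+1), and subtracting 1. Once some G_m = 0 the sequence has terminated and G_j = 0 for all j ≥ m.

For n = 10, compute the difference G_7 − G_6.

[0] 10 ≡ 2^(2 + 1) + 2 (base 2). Lift 3: 84. −1: 83.
[1] 83 ≡ 3^(3 + 1) + 2 (base 3). Lift 4: 1026. −1: 1025.
[2] 1025 ≡ 4^(4 + 1) + 1 (base 4). Lift 5: 15626. −1: 15625.
[3] 15625 ≡ 5^(5 + 1) (base 5). Lift 6: 279936. −1: 279935.
[4] 279935 ≡ 5·6^6 + 5·6^5 + 5·6^4 + 5·6^3 + 5·6^2 + 5·6 + 5 (base 6). Lift 7: 4215755. −1: 4215754.
[5] 4215754 ≡ 5·7^7 + 5·7^5 + 5·7^4 + 5·7^3 + 5·7^2 + 5·7 + 4 (base 7). Lift 8: 84073324. −1: 84073323.
[6] 84073323 ≡ 5·8^8 + 5·8^5 + 5·8^4 + 5·8^3 + 5·8^2 + 5·8 + 3 (base 8). Lift 9: 1937434593. −1: 1937434592.

1853361269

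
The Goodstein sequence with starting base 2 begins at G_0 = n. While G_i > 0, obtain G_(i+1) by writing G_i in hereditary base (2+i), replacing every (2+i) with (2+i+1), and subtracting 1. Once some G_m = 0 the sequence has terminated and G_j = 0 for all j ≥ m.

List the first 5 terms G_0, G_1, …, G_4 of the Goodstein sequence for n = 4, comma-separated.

4, 26, 41, 60, 83

i=0: 4 = 2^2 (b=2); 2→3: 3^3 = 27; 27−1 = 26
i=1: 26 = 2·3^2 + 2·3 + 2 (b=3); 3→4: 2·4^2 + 2·4 + 2 = 42; 42−1 = 41
i=2: 41 = 2·4^2 + 2·4 + 1 (b=4); 4→5: 2·5^2 + 2·5 + 1 = 61; 61−1 = 60
i=3: 60 = 2·5^2 + 2·5 (b=5); 5→6: 2·6^2 + 2·6 = 84; 84−1 = 83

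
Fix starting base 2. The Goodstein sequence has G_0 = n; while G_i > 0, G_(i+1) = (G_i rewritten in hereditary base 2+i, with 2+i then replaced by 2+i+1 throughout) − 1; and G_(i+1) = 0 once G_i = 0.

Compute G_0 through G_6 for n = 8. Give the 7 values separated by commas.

8, 80, 553, 6310, 93395, 1647195, 33554571

G_0 = 8. HB_2(8) = 2^(2 + 1). Bump = 81. G_1 = 80.
G_1 = 80. HB_3(80) = 2·3^3 + 2·3^2 + 2·3 + 2. Bump = 554. G_2 = 553.
G_2 = 553. HB_4(553) = 2·4^4 + 2·4^2 + 2·4 + 1. Bump = 6311. G_3 = 6310.
G_3 = 6310. HB_5(6310) = 2·5^5 + 2·5^2 + 2·5. Bump = 93396. G_4 = 93395.
G_4 = 93395. HB_6(93395) = 2·6^6 + 2·6^2 + 6 + 5. Bump = 1647196. G_5 = 1647195.
G_5 = 1647195. HB_7(1647195) = 2·7^7 + 2·7^2 + 7 + 4. Bump = 33554572. G_6 = 33554571.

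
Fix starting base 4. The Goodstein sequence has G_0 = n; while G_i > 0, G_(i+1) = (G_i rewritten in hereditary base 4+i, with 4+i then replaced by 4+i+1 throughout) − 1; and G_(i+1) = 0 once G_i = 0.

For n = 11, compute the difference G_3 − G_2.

[0] 11 ≡ 2·4 + 3 (base 4). Lift 5: 13. −1: 12.
[1] 12 ≡ 2·5 + 2 (base 5). Lift 6: 14. −1: 13.
[2] 13 ≡ 2·6 + 1 (base 6). Lift 7: 15. −1: 14.

1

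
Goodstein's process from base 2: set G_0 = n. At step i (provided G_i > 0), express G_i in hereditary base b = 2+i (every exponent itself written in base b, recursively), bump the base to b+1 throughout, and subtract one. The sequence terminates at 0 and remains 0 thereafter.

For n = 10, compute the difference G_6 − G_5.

79857569

i=0: 10 = 2^(2 + 1) + 2 (b=2); 2→3: 3^(3 + 1) + 3 = 84; 84−1 = 83
i=1: 83 = 3^(3 + 1) + 2 (b=3); 3→4: 4^(4 + 1) + 2 = 1026; 1026−1 = 1025
i=2: 1025 = 4^(4 + 1) + 1 (b=4); 4→5: 5^(5 + 1) + 1 = 15626; 15626−1 = 15625
i=3: 15625 = 5^(5 + 1) (b=5); 5→6: 6^(6 + 1) = 279936; 279936−1 = 279935
i=4: 279935 = 5·6^6 + 5·6^5 + 5·6^4 + 5·6^3 + 5·6^2 + 5·6 + 5 (b=6); 6→7: 5·7^7 + 5·7^5 + 5·7^4 + 5·7^3 + 5·7^2 + 5·7 + 5 = 4215755; 4215755−1 = 4215754
i=5: 4215754 = 5·7^7 + 5·7^5 + 5·7^4 + 5·7^3 + 5·7^2 + 5·7 + 4 (b=7); 7→8: 5·8^8 + 5·8^5 + 5·8^4 + 5·8^3 + 5·8^2 + 5·8 + 4 = 84073324; 84073324−1 = 84073323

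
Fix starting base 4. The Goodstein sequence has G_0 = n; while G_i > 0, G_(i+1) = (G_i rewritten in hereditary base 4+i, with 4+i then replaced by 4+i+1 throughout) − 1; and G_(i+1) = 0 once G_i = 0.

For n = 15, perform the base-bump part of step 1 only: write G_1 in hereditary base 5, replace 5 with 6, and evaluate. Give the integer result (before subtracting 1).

15 —HB4→ 3·4 + 3 —bump→ 3·5 + 3 = 18 —(−1)→ 17
17 —HB5→ 3·5 + 2 —bump→ 3·6 + 2 = 20 —(−1)→ 19

20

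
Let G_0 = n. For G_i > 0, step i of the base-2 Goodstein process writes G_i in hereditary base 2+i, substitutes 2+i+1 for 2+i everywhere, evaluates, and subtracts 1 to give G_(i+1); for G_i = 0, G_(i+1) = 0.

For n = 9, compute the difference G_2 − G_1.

942

G_0 = 9. HB_2(9) = 2^(2 + 1) + 1. Bump = 82. G_1 = 81.
G_1 = 81. HB_3(81) = 3^(3 + 1). Bump = 1024. G_2 = 1023.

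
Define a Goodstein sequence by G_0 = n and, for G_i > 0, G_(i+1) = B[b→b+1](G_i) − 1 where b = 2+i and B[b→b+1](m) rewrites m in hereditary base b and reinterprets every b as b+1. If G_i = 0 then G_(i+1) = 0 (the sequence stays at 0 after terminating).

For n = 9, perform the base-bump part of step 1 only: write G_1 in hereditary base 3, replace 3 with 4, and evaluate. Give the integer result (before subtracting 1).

1024

G_0 = 9. HB_2(9) = 2^(2 + 1) + 1. Bump = 82. G_1 = 81.
G_1 = 81. HB_3(81) = 3^(3 + 1). Bump = 1024. G_2 = 1023.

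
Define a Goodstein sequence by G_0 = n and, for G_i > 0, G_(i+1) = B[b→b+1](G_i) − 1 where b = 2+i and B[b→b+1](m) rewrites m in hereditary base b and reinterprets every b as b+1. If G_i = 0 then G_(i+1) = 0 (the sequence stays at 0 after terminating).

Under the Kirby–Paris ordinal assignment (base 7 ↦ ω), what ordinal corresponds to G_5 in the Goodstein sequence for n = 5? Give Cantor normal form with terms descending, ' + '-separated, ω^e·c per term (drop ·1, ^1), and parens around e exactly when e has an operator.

ω^3·3 + ω^2·3 + ω·3

step 0: 5 = 2^2 + 1; sub 3 for 2: 3^3 + 1; = 28; G_1 = 28−1 = 27
step 1: 27 = 3^3; sub 4 for 3: 4^4; = 256; G_2 = 256−1 = 255
step 2: 255 = 3·4^3 + 3·4^2 + 3·4 + 3; sub 5 for 4: 3·5^3 + 3·5^2 + 3·5 + 3; = 468; G_3 = 468−1 = 467
step 3: 467 = 3·5^3 + 3·5^2 + 3·5 + 2; sub 6 for 5: 3·6^3 + 3·6^2 + 3·6 + 2; = 776; G_4 = 776−1 = 775
step 4: 775 = 3·6^3 + 3·6^2 + 3·6 + 1; sub 7 for 6: 3·7^3 + 3·7^2 + 3·7 + 1; = 1198; G_5 = 1198−1 = 1197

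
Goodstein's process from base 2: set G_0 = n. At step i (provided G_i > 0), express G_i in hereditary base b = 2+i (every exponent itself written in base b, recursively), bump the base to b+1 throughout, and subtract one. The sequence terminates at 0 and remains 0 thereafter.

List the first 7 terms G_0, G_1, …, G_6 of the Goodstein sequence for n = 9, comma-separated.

9, 81, 1023, 9842, 140743, 2471826, 50333399

G_0 = 9. HB_2(9) = 2^(2 + 1) + 1. Bump = 82. G_1 = 81.
G_1 = 81. HB_3(81) = 3^(3 + 1). Bump = 1024. G_2 = 1023.
G_2 = 1023. HB_4(1023) = 3·4^4 + 3·4^3 + 3·4^2 + 3·4 + 3. Bump = 9843. G_3 = 9842.
G_3 = 9842. HB_5(9842) = 3·5^5 + 3·5^3 + 3·5^2 + 3·5 + 2. Bump = 140744. G_4 = 140743.
G_4 = 140743. HB_6(140743) = 3·6^6 + 3·6^3 + 3·6^2 + 3·6 + 1. Bump = 2471827. G_5 = 2471826.
G_5 = 2471826. HB_7(2471826) = 3·7^7 + 3·7^3 + 3·7^2 + 3·7. Bump = 50333400. G_6 = 50333399.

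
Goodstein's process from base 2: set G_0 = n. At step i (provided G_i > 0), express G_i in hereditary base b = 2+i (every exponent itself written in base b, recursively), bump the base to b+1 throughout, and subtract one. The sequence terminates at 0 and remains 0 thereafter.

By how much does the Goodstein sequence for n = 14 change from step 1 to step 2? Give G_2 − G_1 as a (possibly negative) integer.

G_0=14  [base 2] 2^(2 + 1) + 2^2 + 2  →[2↦3]→  3^(3 + 1) + 3^3 + 3 = 111  −1 ⇒ G_1=110
G_1=110  [base 3] 3^(3 + 1) + 3^3 + 2  →[3↦4]→  4^(4 + 1) + 4^4 + 2 = 1282  −1 ⇒ G_2=1281

1171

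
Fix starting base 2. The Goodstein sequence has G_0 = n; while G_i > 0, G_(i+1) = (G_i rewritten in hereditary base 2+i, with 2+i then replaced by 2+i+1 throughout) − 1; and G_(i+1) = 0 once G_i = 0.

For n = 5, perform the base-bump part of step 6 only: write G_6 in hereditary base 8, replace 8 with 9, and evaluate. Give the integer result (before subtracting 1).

2455

G_0 = 5. HB_2(5) = 2^2 + 1. Bump = 28. G_1 = 27.
G_1 = 27. HB_3(27) = 3^3. Bump = 256. G_2 = 255.
G_2 = 255. HB_4(255) = 3·4^3 + 3·4^2 + 3·4 + 3. Bump = 468. G_3 = 467.
G_3 = 467. HB_5(467) = 3·5^3 + 3·5^2 + 3·5 + 2. Bump = 776. G_4 = 775.
G_4 = 775. HB_6(775) = 3·6^3 + 3·6^2 + 3·6 + 1. Bump = 1198. G_5 = 1197.
G_5 = 1197. HB_7(1197) = 3·7^3 + 3·7^2 + 3·7. Bump = 1752. G_6 = 1751.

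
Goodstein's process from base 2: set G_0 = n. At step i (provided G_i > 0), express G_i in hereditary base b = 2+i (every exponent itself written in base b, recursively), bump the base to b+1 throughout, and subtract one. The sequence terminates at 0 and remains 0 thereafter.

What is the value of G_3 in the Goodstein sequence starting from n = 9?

G_0=9  [base 2] 2^(2 + 1) + 1  →[2↦3]→  3^(3 + 1) + 1 = 82  −1 ⇒ G_1=81
G_1=81  [base 3] 3^(3 + 1)  →[3↦4]→  4^(4 + 1) = 1024  −1 ⇒ G_2=1023
G_2=1023  [base 4] 3·4^4 + 3·4^3 + 3·4^2 + 3·4 + 3  →[4↦5]→  3·5^5 + 3·5^3 + 3·5^2 + 3·5 + 3 = 9843  −1 ⇒ G_3=9842
G_3=9842  [base 5] 3·5^5 + 3·5^3 + 3·5^2 + 3·5 + 2  →[5↦6]→  3·6^6 + 3·6^3 + 3·6^2 + 3·6 + 2 = 140744  −1 ⇒ G_4=140743

9842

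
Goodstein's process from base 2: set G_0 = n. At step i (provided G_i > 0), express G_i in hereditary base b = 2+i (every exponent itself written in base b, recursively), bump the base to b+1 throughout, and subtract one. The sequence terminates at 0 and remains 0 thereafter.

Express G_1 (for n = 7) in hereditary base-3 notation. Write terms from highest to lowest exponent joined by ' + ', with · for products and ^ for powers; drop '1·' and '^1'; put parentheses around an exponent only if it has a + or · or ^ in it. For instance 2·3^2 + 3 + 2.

3^3 + 3

step 0: 7 = 2^2 + 2 + 1; sub 3 for 2: 3^3 + 3 + 1; = 31; G_1 = 31−1 = 30
step 1: 30 = 3^3 + 3; sub 4 for 3: 4^4 + 4; = 260; G_2 = 260−1 = 259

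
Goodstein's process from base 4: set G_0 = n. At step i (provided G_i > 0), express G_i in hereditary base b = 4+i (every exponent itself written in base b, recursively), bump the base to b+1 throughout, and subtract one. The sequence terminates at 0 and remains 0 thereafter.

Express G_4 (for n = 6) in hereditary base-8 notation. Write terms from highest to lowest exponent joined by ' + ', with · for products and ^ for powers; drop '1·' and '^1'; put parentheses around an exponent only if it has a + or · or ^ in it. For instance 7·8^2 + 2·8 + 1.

G_0=6  [base 4] 4 + 2  →[4↦5]→  5 + 2 = 7  −1 ⇒ G_1=6
G_1=6  [base 5] 5 + 1  →[5↦6]→  6 + 1 = 7  −1 ⇒ G_2=6
G_2=6  [base 6] 6  →[6↦7]→  7 = 7  −1 ⇒ G_3=6
G_3=6  [base 7] 6  →[7↦8]→  6 = 6  −1 ⇒ G_4=5
G_4=5  [base 8] 5  →[8↦9]→  5 = 5  −1 ⇒ G_5=4

5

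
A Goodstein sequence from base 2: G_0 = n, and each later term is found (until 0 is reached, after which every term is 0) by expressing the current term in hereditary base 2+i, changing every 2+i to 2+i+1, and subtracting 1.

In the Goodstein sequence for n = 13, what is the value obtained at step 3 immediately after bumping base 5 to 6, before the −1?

13 —HB2→ 2^(2 + 1) + 2^2 + 1 —bump→ 3^(3 + 1) + 3^3 + 1 = 109 —(−1)→ 108
108 —HB3→ 3^(3 + 1) + 3^3 —bump→ 4^(4 + 1) + 4^4 = 1280 —(−1)→ 1279
1279 —HB4→ 4^(4 + 1) + 3·4^3 + 3·4^2 + 3·4 + 3 —bump→ 5^(5 + 1) + 3·5^3 + 3·5^2 + 3·5 + 3 = 16093 —(−1)→ 16092
16092 —HB5→ 5^(5 + 1) + 3·5^3 + 3·5^2 + 3·5 + 2 —bump→ 6^(6 + 1) + 3·6^3 + 3·6^2 + 3·6 + 2 = 280712 —(−1)→ 280711

280712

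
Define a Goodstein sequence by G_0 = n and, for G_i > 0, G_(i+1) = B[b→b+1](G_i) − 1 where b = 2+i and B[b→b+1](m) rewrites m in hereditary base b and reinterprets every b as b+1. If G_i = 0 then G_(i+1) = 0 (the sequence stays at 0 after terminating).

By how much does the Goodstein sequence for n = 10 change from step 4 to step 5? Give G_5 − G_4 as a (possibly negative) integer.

[0] 10 ≡ 2^(2 + 1) + 2 (base 2). Lift 3: 84. −1: 83.
[1] 83 ≡ 3^(3 + 1) + 2 (base 3). Lift 4: 1026. −1: 1025.
[2] 1025 ≡ 4^(4 + 1) + 1 (base 4). Lift 5: 15626. −1: 15625.
[3] 15625 ≡ 5^(5 + 1) (base 5). Lift 6: 279936. −1: 279935.
[4] 279935 ≡ 5·6^6 + 5·6^5 + 5·6^4 + 5·6^3 + 5·6^2 + 5·6 + 5 (base 6). Lift 7: 4215755. −1: 4215754.

3935819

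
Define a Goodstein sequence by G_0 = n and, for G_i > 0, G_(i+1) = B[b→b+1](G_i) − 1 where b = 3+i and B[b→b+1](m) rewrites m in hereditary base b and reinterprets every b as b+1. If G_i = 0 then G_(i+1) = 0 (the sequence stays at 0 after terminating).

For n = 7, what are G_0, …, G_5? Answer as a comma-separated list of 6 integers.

G_0=7  [base 3] 2·3 + 1  →[3↦4]→  2·4 + 1 = 9  −1 ⇒ G_1=8
G_1=8  [base 4] 2·4  →[4↦5]→  2·5 = 10  −1 ⇒ G_2=9
G_2=9  [base 5] 5 + 4  →[5↦6]→  6 + 4 = 10  −1 ⇒ G_3=9
G_3=9  [base 6] 6 + 3  →[6↦7]→  7 + 3 = 10  −1 ⇒ G_4=9
G_4=9  [base 7] 7 + 2  →[7↦8]→  8 + 2 = 10  −1 ⇒ G_5=9

7, 8, 9, 9, 9, 9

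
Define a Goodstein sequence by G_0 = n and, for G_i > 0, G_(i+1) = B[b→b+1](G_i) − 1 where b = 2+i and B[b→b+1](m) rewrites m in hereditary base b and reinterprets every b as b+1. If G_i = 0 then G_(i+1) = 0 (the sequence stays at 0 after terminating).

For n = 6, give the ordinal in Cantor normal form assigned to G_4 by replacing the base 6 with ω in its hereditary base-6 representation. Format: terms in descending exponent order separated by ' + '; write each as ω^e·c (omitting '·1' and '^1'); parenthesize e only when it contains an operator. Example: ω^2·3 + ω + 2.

ω^5·5 + ω^4·5 + ω^3·5 + ω^2·5 + ω·5 + 5

6 —HB2→ 2^2 + 2 —bump→ 3^3 + 3 = 30 —(−1)→ 29
29 —HB3→ 3^3 + 2 —bump→ 4^4 + 2 = 258 —(−1)→ 257
257 —HB4→ 4^4 + 1 —bump→ 5^5 + 1 = 3126 —(−1)→ 3125
3125 —HB5→ 5^5 —bump→ 6^6 = 46656 —(−1)→ 46655
46655 —HB6→ 5·6^5 + 5·6^4 + 5·6^3 + 5·6^2 + 5·6 + 5 —bump→ 5·7^5 + 5·7^4 + 5·7^3 + 5·7^2 + 5·7 + 5 = 98040 —(−1)→ 98039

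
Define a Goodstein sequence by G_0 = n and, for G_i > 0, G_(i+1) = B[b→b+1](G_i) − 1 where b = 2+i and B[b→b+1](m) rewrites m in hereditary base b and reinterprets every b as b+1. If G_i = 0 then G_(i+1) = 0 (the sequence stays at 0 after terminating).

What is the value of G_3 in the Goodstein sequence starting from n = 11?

15627

i=0: 11 = 2^(2 + 1) + 2 + 1 (b=2); 2→3: 3^(3 + 1) + 3 + 1 = 85; 85−1 = 84
i=1: 84 = 3^(3 + 1) + 3 (b=3); 3→4: 4^(4 + 1) + 4 = 1028; 1028−1 = 1027
i=2: 1027 = 4^(4 + 1) + 3 (b=4); 4→5: 5^(5 + 1) + 3 = 15628; 15628−1 = 15627
i=3: 15627 = 5^(5 + 1) + 2 (b=5); 5→6: 6^(6 + 1) + 2 = 279938; 279938−1 = 279937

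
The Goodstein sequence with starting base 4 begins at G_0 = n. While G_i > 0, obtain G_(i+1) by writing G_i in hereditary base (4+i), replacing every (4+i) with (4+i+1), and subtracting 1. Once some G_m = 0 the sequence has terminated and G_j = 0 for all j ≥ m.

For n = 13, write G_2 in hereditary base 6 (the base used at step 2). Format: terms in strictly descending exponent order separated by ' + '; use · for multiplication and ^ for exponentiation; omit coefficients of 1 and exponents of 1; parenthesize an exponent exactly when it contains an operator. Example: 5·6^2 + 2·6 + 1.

2·6 + 5

step 0: 13 = 3·4 + 1; sub 5 for 4: 3·5 + 1; = 16; G_1 = 16−1 = 15
step 1: 15 = 3·5; sub 6 for 5: 3·6; = 18; G_2 = 18−1 = 17
step 2: 17 = 2·6 + 5; sub 7 for 6: 2·7 + 5; = 19; G_3 = 19−1 = 18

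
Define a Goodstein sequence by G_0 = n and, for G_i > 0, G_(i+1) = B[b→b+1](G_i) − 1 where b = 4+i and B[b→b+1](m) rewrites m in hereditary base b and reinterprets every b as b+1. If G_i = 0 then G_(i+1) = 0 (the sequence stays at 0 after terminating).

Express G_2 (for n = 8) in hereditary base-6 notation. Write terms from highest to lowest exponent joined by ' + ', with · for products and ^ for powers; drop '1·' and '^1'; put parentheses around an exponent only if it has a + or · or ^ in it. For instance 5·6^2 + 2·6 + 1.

6 + 3

step 0: 8 = 2·4; sub 5 for 4: 2·5; = 10; G_1 = 10−1 = 9
step 1: 9 = 5 + 4; sub 6 for 5: 6 + 4; = 10; G_2 = 10−1 = 9
step 2: 9 = 6 + 3; sub 7 for 6: 7 + 3; = 10; G_3 = 10−1 = 9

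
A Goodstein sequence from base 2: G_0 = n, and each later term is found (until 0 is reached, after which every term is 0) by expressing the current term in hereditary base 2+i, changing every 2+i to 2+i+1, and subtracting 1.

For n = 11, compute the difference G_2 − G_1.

11 —HB2→ 2^(2 + 1) + 2 + 1 —bump→ 3^(3 + 1) + 3 + 1 = 85 —(−1)→ 84
84 —HB3→ 3^(3 + 1) + 3 —bump→ 4^(4 + 1) + 4 = 1028 —(−1)→ 1027

943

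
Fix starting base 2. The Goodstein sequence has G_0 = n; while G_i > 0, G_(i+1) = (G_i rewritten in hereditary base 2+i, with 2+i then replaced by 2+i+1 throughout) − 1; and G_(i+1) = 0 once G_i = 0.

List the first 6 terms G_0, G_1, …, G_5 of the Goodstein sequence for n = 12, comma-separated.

12, 107, 1065, 15685, 280019, 5764910

G_0=12  [base 2] 2^(2 + 1) + 2^2  →[2↦3]→  3^(3 + 1) + 3^3 = 108  −1 ⇒ G_1=107
G_1=107  [base 3] 3^(3 + 1) + 2·3^2 + 2·3 + 2  →[3↦4]→  4^(4 + 1) + 2·4^2 + 2·4 + 2 = 1066  −1 ⇒ G_2=1065
G_2=1065  [base 4] 4^(4 + 1) + 2·4^2 + 2·4 + 1  →[4↦5]→  5^(5 + 1) + 2·5^2 + 2·5 + 1 = 15686  −1 ⇒ G_3=15685
G_3=15685  [base 5] 5^(5 + 1) + 2·5^2 + 2·5  →[5↦6]→  6^(6 + 1) + 2·6^2 + 2·6 = 280020  −1 ⇒ G_4=280019
G_4=280019  [base 6] 6^(6 + 1) + 2·6^2 + 6 + 5  →[6↦7]→  7^(7 + 1) + 2·7^2 + 7 + 5 = 5764911  −1 ⇒ G_5=5764910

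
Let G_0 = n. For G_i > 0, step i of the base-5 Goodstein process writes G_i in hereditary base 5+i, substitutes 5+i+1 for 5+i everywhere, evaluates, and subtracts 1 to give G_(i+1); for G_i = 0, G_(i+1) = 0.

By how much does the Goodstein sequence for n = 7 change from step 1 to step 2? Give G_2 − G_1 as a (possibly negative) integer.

0

base 5: 7 = 5 + 2; at 6: 6 + 2 = 8; next = 7
base 6: 7 = 6 + 1; at 7: 7 + 1 = 8; next = 7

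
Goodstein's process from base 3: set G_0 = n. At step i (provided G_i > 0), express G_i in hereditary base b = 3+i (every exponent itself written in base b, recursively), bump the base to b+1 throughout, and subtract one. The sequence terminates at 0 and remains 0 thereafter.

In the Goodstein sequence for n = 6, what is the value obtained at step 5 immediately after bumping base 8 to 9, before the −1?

(0) 6|_3 = 2·3 ↦ 2·4|_4 = 8 ⇒ 7
(1) 7|_4 = 4 + 3 ↦ 5 + 3|_5 = 8 ⇒ 7
(2) 7|_5 = 5 + 2 ↦ 6 + 2|_6 = 8 ⇒ 7
(3) 7|_6 = 6 + 1 ↦ 7 + 1|_7 = 8 ⇒ 7
(4) 7|_7 = 7 ↦ 8|_8 = 8 ⇒ 7
(5) 7|_8 = 7 ↦ 7|_9 = 7 ⇒ 6

7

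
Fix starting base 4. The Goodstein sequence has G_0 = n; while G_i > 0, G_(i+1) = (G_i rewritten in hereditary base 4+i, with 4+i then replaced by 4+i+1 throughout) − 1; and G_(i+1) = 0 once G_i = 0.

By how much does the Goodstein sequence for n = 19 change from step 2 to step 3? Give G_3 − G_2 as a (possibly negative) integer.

12

step 0: 19 = 4^2 + 3; sub 5 for 4: 5^2 + 3; = 28; G_1 = 28−1 = 27
step 1: 27 = 5^2 + 2; sub 6 for 5: 6^2 + 2; = 38; G_2 = 38−1 = 37
step 2: 37 = 6^2 + 1; sub 7 for 6: 7^2 + 1; = 50; G_3 = 50−1 = 49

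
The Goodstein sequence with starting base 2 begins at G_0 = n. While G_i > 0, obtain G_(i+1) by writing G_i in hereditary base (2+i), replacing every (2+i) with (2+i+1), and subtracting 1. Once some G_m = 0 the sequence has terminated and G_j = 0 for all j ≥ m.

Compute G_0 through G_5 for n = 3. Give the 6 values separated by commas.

G_0=3  [base 2] 2 + 1  →[2↦3]→  3 + 1 = 4  −1 ⇒ G_1=3
G_1=3  [base 3] 3  →[3↦4]→  4 = 4  −1 ⇒ G_2=3
G_2=3  [base 4] 3  →[4↦5]→  3 = 3  −1 ⇒ G_3=2
G_3=2  [base 5] 2  →[5↦6]→  2 = 2  −1 ⇒ G_4=1
G_4=1  [base 6] 1  →[6↦7]→  1 = 1  −1 ⇒ G_5=0

3, 3, 3, 2, 1, 0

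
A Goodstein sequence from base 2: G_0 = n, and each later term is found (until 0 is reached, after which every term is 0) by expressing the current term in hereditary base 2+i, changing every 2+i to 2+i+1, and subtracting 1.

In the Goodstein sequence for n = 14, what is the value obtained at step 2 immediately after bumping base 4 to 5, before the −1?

18751

G_0=14  [base 2] 2^(2 + 1) + 2^2 + 2  →[2↦3]→  3^(3 + 1) + 3^3 + 3 = 111  −1 ⇒ G_1=110
G_1=110  [base 3] 3^(3 + 1) + 3^3 + 2  →[3↦4]→  4^(4 + 1) + 4^4 + 2 = 1282  −1 ⇒ G_2=1281
G_2=1281  [base 4] 4^(4 + 1) + 4^4 + 1  →[4↦5]→  5^(5 + 1) + 5^5 + 1 = 18751  −1 ⇒ G_3=18750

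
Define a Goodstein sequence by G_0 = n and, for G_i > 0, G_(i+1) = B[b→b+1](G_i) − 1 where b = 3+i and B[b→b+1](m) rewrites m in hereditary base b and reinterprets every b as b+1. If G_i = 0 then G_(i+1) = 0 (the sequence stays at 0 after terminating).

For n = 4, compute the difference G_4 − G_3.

G_0=4  [base 3] 3 + 1  →[3↦4]→  4 + 1 = 5  −1 ⇒ G_1=4
G_1=4  [base 4] 4  →[4↦5]→  5 = 5  −1 ⇒ G_2=4
G_2=4  [base 5] 4  →[5↦6]→  4 = 4  −1 ⇒ G_3=3
G_3=3  [base 6] 3  →[6↦7]→  3 = 3  −1 ⇒ G_4=2

-1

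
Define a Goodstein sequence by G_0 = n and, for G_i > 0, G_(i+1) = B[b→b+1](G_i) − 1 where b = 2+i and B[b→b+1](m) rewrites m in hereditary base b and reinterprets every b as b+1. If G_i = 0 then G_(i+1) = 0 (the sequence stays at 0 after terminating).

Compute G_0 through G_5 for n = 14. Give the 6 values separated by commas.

14, 110, 1281, 18750, 326591, 5862840

14 —HB2→ 2^(2 + 1) + 2^2 + 2 —bump→ 3^(3 + 1) + 3^3 + 3 = 111 —(−1)→ 110
110 —HB3→ 3^(3 + 1) + 3^3 + 2 —bump→ 4^(4 + 1) + 4^4 + 2 = 1282 —(−1)→ 1281
1281 —HB4→ 4^(4 + 1) + 4^4 + 1 —bump→ 5^(5 + 1) + 5^5 + 1 = 18751 —(−1)→ 18750
18750 —HB5→ 5^(5 + 1) + 5^5 —bump→ 6^(6 + 1) + 6^6 = 326592 —(−1)→ 326591
326591 —HB6→ 6^(6 + 1) + 5·6^5 + 5·6^4 + 5·6^3 + 5·6^2 + 5·6 + 5 —bump→ 7^(7 + 1) + 5·7^5 + 5·7^4 + 5·7^3 + 5·7^2 + 5·7 + 5 = 5862841 —(−1)→ 5862840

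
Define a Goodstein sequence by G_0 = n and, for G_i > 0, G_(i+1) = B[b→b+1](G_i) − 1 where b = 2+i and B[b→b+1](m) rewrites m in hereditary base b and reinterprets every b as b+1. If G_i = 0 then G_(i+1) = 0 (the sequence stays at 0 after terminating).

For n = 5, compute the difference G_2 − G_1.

228

G_0 = 5. HB_2(5) = 2^2 + 1. Bump = 28. G_1 = 27.
G_1 = 27. HB_3(27) = 3^3. Bump = 256. G_2 = 255.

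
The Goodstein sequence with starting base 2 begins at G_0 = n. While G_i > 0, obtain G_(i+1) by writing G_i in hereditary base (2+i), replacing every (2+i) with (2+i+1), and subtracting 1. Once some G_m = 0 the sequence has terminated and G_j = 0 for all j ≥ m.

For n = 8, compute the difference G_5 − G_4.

[0] 8 ≡ 2^(2 + 1) (base 2). Lift 3: 81. −1: 80.
[1] 80 ≡ 2·3^3 + 2·3^2 + 2·3 + 2 (base 3). Lift 4: 554. −1: 553.
[2] 553 ≡ 2·4^4 + 2·4^2 + 2·4 + 1 (base 4). Lift 5: 6311. −1: 6310.
[3] 6310 ≡ 2·5^5 + 2·5^2 + 2·5 (base 5). Lift 6: 93396. −1: 93395.
[4] 93395 ≡ 2·6^6 + 2·6^2 + 6 + 5 (base 6). Lift 7: 1647196. −1: 1647195.

1553800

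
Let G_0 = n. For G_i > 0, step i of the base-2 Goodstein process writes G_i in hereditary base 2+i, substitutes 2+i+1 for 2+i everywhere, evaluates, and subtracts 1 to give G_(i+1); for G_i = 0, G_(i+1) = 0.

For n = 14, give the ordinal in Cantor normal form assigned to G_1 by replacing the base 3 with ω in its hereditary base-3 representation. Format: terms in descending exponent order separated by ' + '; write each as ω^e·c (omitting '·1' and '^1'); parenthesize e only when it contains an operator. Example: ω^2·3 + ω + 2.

ω^(ω + 1) + ω^ω + 2

14 —HB2→ 2^(2 + 1) + 2^2 + 2 —bump→ 3^(3 + 1) + 3^3 + 3 = 111 —(−1)→ 110
110 —HB3→ 3^(3 + 1) + 3^3 + 2 —bump→ 4^(4 + 1) + 4^4 + 2 = 1282 —(−1)→ 1281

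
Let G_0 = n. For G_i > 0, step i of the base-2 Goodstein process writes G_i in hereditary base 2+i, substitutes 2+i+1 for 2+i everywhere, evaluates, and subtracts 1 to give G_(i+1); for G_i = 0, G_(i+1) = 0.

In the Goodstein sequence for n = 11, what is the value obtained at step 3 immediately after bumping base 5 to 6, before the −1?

step 0: 11 = 2^(2 + 1) + 2 + 1; sub 3 for 2: 3^(3 + 1) + 3 + 1; = 85; G_1 = 85−1 = 84
step 1: 84 = 3^(3 + 1) + 3; sub 4 for 3: 4^(4 + 1) + 4; = 1028; G_2 = 1028−1 = 1027
step 2: 1027 = 4^(4 + 1) + 3; sub 5 for 4: 5^(5 + 1) + 3; = 15628; G_3 = 15628−1 = 15627
step 3: 15627 = 5^(5 + 1) + 2; sub 6 for 5: 6^(6 + 1) + 2; = 279938; G_4 = 279938−1 = 279937

279938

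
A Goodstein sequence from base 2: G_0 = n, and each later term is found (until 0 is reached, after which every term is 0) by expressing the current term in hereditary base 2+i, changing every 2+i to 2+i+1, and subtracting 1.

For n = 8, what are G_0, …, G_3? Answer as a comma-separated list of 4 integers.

8, 80, 553, 6310

[0] 8 ≡ 2^(2 + 1) (base 2). Lift 3: 81. −1: 80.
[1] 80 ≡ 2·3^3 + 2·3^2 + 2·3 + 2 (base 3). Lift 4: 554. −1: 553.
[2] 553 ≡ 2·4^4 + 2·4^2 + 2·4 + 1 (base 4). Lift 5: 6311. −1: 6310.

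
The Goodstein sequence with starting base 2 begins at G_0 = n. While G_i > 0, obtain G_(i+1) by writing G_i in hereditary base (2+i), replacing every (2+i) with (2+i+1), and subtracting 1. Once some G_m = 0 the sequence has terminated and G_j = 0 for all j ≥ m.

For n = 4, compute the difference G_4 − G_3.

[0] 4 ≡ 2^2 (base 2). Lift 3: 27. −1: 26.
[1] 26 ≡ 2·3^2 + 2·3 + 2 (base 3). Lift 4: 42. −1: 41.
[2] 41 ≡ 2·4^2 + 2·4 + 1 (base 4). Lift 5: 61. −1: 60.
[3] 60 ≡ 2·5^2 + 2·5 (base 5). Lift 6: 84. −1: 83.

23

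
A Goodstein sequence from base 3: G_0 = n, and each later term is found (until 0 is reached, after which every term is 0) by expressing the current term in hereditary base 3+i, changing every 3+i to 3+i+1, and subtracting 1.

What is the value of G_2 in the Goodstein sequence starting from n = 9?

G_0 = 9. HB_3(9) = 3^2. Bump = 16. G_1 = 15.
G_1 = 15. HB_4(15) = 3·4 + 3. Bump = 18. G_2 = 17.
G_2 = 17. HB_5(17) = 3·5 + 2. Bump = 20. G_3 = 19.

17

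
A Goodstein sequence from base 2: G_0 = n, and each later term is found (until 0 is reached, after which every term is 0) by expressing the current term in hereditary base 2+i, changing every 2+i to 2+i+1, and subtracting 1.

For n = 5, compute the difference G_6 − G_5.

step 0: 5 = 2^2 + 1; sub 3 for 2: 3^3 + 1; = 28; G_1 = 28−1 = 27
step 1: 27 = 3^3; sub 4 for 3: 4^4; = 256; G_2 = 256−1 = 255
step 2: 255 = 3·4^3 + 3·4^2 + 3·4 + 3; sub 5 for 4: 3·5^3 + 3·5^2 + 3·5 + 3; = 468; G_3 = 468−1 = 467
step 3: 467 = 3·5^3 + 3·5^2 + 3·5 + 2; sub 6 for 5: 3·6^3 + 3·6^2 + 3·6 + 2; = 776; G_4 = 776−1 = 775
step 4: 775 = 3·6^3 + 3·6^2 + 3·6 + 1; sub 7 for 6: 3·7^3 + 3·7^2 + 3·7 + 1; = 1198; G_5 = 1198−1 = 1197
step 5: 1197 = 3·7^3 + 3·7^2 + 3·7; sub 8 for 7: 3·8^3 + 3·8^2 + 3·8; = 1752; G_6 = 1752−1 = 1751

554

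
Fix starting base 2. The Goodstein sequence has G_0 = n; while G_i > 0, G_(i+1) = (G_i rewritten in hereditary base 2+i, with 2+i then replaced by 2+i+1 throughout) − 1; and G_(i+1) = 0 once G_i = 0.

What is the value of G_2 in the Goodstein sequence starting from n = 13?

1279

(0) 13|_2 = 2^(2 + 1) + 2^2 + 1 ↦ 3^(3 + 1) + 3^3 + 1|_3 = 109 ⇒ 108
(1) 108|_3 = 3^(3 + 1) + 3^3 ↦ 4^(4 + 1) + 4^4|_4 = 1280 ⇒ 1279
(2) 1279|_4 = 4^(4 + 1) + 3·4^3 + 3·4^2 + 3·4 + 3 ↦ 5^(5 + 1) + 3·5^3 + 3·5^2 + 3·5 + 3|_5 = 16093 ⇒ 16092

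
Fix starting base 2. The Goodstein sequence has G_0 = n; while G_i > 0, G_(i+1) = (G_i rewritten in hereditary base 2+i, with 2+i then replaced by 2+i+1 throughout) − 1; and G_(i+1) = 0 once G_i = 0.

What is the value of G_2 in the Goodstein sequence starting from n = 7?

G_0=7  [base 2] 2^2 + 2 + 1  →[2↦3]→  3^3 + 3 + 1 = 31  −1 ⇒ G_1=30
G_1=30  [base 3] 3^3 + 3  →[3↦4]→  4^4 + 4 = 260  −1 ⇒ G_2=259
G_2=259  [base 4] 4^4 + 3  →[4↦5]→  5^5 + 3 = 3128  −1 ⇒ G_3=3127

259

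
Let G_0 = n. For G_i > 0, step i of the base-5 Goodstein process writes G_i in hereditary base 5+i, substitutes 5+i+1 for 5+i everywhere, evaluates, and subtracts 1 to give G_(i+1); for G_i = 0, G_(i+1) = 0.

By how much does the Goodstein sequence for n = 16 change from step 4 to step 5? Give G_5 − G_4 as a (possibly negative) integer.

16 —HB5→ 3·5 + 1 —bump→ 3·6 + 1 = 19 —(−1)→ 18
18 —HB6→ 3·6 —bump→ 3·7 = 21 —(−1)→ 20
20 —HB7→ 2·7 + 6 —bump→ 2·8 + 6 = 22 —(−1)→ 21
21 —HB8→ 2·8 + 5 —bump→ 2·9 + 5 = 23 —(−1)→ 22
22 —HB9→ 2·9 + 4 —bump→ 2·10 + 4 = 24 —(−1)→ 23

1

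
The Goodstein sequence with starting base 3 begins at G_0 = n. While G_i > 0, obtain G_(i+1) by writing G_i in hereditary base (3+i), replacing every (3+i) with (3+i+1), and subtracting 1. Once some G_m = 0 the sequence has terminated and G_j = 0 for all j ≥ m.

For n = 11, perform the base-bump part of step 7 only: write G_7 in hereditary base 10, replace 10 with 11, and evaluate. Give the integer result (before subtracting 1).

56

G_0 = 11. HB_3(11) = 3^2 + 2. Bump = 18. G_1 = 17.
G_1 = 17. HB_4(17) = 4^2 + 1. Bump = 26. G_2 = 25.
G_2 = 25. HB_5(25) = 5^2. Bump = 36. G_3 = 35.
G_3 = 35. HB_6(35) = 5·6 + 5. Bump = 40. G_4 = 39.
G_4 = 39. HB_7(39) = 5·7 + 4. Bump = 44. G_5 = 43.
G_5 = 43. HB_8(43) = 5·8 + 3. Bump = 48. G_6 = 47.
G_6 = 47. HB_9(47) = 5·9 + 2. Bump = 52. G_7 = 51.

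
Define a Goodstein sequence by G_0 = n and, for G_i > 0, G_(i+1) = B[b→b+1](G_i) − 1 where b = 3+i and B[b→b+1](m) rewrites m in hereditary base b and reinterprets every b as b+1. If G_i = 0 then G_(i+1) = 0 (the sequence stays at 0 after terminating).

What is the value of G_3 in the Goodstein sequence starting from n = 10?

27

G_0=10  [base 3] 3^2 + 1  →[3↦4]→  4^2 + 1 = 17  −1 ⇒ G_1=16
G_1=16  [base 4] 4^2  →[4↦5]→  5^2 = 25  −1 ⇒ G_2=24
G_2=24  [base 5] 4·5 + 4  →[5↦6]→  4·6 + 4 = 28  −1 ⇒ G_3=27
G_3=27  [base 6] 4·6 + 3  →[6↦7]→  4·7 + 3 = 31  −1 ⇒ G_4=30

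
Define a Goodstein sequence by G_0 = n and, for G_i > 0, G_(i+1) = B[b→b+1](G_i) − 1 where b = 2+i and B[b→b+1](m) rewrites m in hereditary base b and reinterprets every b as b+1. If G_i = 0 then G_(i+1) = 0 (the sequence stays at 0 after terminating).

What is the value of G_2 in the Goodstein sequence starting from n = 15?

1283

[0] 15 ≡ 2^(2 + 1) + 2^2 + 2 + 1 (base 2). Lift 3: 112. −1: 111.
[1] 111 ≡ 3^(3 + 1) + 3^3 + 3 (base 3). Lift 4: 1284. −1: 1283.
[2] 1283 ≡ 4^(4 + 1) + 4^4 + 3 (base 4). Lift 5: 18753. −1: 18752.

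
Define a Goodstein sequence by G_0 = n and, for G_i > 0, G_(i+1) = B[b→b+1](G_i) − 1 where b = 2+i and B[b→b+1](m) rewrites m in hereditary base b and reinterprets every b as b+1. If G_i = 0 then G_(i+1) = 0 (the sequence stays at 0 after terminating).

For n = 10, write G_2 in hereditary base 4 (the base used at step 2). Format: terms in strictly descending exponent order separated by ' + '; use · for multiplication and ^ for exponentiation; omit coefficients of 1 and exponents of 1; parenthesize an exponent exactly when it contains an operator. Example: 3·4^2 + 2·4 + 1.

4^(4 + 1) + 1

G_0 = 10. HB_2(10) = 2^(2 + 1) + 2. Bump = 84. G_1 = 83.
G_1 = 83. HB_3(83) = 3^(3 + 1) + 2. Bump = 1026. G_2 = 1025.
G_2 = 1025. HB_4(1025) = 4^(4 + 1) + 1. Bump = 15626. G_3 = 15625.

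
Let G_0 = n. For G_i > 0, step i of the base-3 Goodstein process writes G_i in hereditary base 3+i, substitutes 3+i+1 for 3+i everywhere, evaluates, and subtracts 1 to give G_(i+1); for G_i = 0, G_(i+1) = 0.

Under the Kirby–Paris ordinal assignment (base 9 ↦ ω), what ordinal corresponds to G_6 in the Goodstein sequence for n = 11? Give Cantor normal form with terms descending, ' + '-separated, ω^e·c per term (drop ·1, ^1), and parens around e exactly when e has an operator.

ω·5 + 2

G_0=11  [base 3] 3^2 + 2  →[3↦4]→  4^2 + 2 = 18  −1 ⇒ G_1=17
G_1=17  [base 4] 4^2 + 1  →[4↦5]→  5^2 + 1 = 26  −1 ⇒ G_2=25
G_2=25  [base 5] 5^2  →[5↦6]→  6^2 = 36  −1 ⇒ G_3=35
G_3=35  [base 6] 5·6 + 5  →[6↦7]→  5·7 + 5 = 40  −1 ⇒ G_4=39
G_4=39  [base 7] 5·7 + 4  →[7↦8]→  5·8 + 4 = 44  −1 ⇒ G_5=43
G_5=43  [base 8] 5·8 + 3  →[8↦9]→  5·9 + 3 = 48  −1 ⇒ G_6=47
G_6=47  [base 9] 5·9 + 2  →[9↦10]→  5·10 + 2 = 52  −1 ⇒ G_7=51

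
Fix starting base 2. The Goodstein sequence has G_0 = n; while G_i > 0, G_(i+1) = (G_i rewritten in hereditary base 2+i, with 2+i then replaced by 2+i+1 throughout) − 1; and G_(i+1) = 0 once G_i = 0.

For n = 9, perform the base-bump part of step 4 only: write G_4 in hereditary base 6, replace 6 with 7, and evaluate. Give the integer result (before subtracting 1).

i=0: 9 = 2^(2 + 1) + 1 (b=2); 2→3: 3^(3 + 1) + 1 = 82; 82−1 = 81
i=1: 81 = 3^(3 + 1) (b=3); 3→4: 4^(4 + 1) = 1024; 1024−1 = 1023
i=2: 1023 = 3·4^4 + 3·4^3 + 3·4^2 + 3·4 + 3 (b=4); 4→5: 3·5^5 + 3·5^3 + 3·5^2 + 3·5 + 3 = 9843; 9843−1 = 9842
i=3: 9842 = 3·5^5 + 3·5^3 + 3·5^2 + 3·5 + 2 (b=5); 5→6: 3·6^6 + 3·6^3 + 3·6^2 + 3·6 + 2 = 140744; 140744−1 = 140743
i=4: 140743 = 3·6^6 + 3·6^3 + 3·6^2 + 3·6 + 1 (b=6); 6→7: 3·7^7 + 3·7^3 + 3·7^2 + 3·7 + 1 = 2471827; 2471827−1 = 2471826

2471827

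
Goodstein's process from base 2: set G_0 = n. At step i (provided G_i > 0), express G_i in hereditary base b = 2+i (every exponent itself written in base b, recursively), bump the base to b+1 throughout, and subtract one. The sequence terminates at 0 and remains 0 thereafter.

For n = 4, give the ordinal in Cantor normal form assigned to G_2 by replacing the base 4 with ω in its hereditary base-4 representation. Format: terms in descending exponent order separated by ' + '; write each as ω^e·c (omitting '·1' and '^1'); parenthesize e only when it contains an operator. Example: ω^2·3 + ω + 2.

base 2: 4 = 2^2; at 3: 3^3 = 27; next = 26
base 3: 26 = 2·3^2 + 2·3 + 2; at 4: 2·4^2 + 2·4 + 2 = 42; next = 41

ω^2·2 + ω·2 + 1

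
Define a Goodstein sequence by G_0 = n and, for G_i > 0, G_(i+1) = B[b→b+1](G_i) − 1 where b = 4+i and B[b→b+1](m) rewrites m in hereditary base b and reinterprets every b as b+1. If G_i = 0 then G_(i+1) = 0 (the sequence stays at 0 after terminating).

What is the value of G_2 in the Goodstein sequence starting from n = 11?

13

11 —HB4→ 2·4 + 3 —bump→ 2·5 + 3 = 13 —(−1)→ 12
12 —HB5→ 2·5 + 2 —bump→ 2·6 + 2 = 14 —(−1)→ 13
13 —HB6→ 2·6 + 1 —bump→ 2·7 + 1 = 15 —(−1)→ 14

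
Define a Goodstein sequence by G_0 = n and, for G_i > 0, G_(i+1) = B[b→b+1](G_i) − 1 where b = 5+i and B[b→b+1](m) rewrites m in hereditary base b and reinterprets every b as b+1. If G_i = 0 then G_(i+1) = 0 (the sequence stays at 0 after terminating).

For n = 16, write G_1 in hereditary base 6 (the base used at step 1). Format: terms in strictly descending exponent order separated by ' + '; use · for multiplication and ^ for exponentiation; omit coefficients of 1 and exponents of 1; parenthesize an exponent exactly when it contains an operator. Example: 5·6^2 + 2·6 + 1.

base 5: 16 = 3·5 + 1; at 6: 3·6 + 1 = 19; next = 18
base 6: 18 = 3·6; at 7: 3·7 = 21; next = 20

3·6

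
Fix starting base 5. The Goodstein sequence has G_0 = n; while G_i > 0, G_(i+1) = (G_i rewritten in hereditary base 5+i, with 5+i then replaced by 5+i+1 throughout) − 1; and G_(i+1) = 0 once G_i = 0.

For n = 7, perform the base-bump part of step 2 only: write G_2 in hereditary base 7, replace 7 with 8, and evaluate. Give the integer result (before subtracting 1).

7 —HB5→ 5 + 2 —bump→ 6 + 2 = 8 —(−1)→ 7
7 —HB6→ 6 + 1 —bump→ 7 + 1 = 8 —(−1)→ 7
7 —HB7→ 7 —bump→ 8 = 8 —(−1)→ 7

8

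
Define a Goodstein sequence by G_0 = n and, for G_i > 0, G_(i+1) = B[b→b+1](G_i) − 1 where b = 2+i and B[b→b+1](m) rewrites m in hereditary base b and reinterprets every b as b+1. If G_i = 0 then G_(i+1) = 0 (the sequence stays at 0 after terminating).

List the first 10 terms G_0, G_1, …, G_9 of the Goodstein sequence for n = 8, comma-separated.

8, 80, 553, 6310, 93395, 1647195, 33554571, 774841151, 20000000211, 570623341475

step 0: 8 = 2^(2 + 1); sub 3 for 2: 3^(3 + 1); = 81; G_1 = 81−1 = 80
step 1: 80 = 2·3^3 + 2·3^2 + 2·3 + 2; sub 4 for 3: 2·4^4 + 2·4^2 + 2·4 + 2; = 554; G_2 = 554−1 = 553
step 2: 553 = 2·4^4 + 2·4^2 + 2·4 + 1; sub 5 for 4: 2·5^5 + 2·5^2 + 2·5 + 1; = 6311; G_3 = 6311−1 = 6310
step 3: 6310 = 2·5^5 + 2·5^2 + 2·5; sub 6 for 5: 2·6^6 + 2·6^2 + 2·6; = 93396; G_4 = 93396−1 = 93395
step 4: 93395 = 2·6^6 + 2·6^2 + 6 + 5; sub 7 for 6: 2·7^7 + 2·7^2 + 7 + 5; = 1647196; G_5 = 1647196−1 = 1647195
step 5: 1647195 = 2·7^7 + 2·7^2 + 7 + 4; sub 8 for 7: 2·8^8 + 2·8^2 + 8 + 4; = 33554572; G_6 = 33554572−1 = 33554571
step 6: 33554571 = 2·8^8 + 2·8^2 + 8 + 3; sub 9 for 8: 2·9^9 + 2·9^2 + 9 + 3; = 774841152; G_7 = 774841152−1 = 774841151
step 7: 774841151 = 2·9^9 + 2·9^2 + 9 + 2; sub 10 for 9: 2·10^10 + 2·10^2 + 10 + 2; = 20000000212; G_8 = 20000000212−1 = 20000000211
step 8: 20000000211 = 2·10^10 + 2·10^2 + 10 + 1; sub 11 for 10: 2·11^11 + 2·11^2 + 11 + 1; = 570623341476; G_9 = 570623341476−1 = 570623341475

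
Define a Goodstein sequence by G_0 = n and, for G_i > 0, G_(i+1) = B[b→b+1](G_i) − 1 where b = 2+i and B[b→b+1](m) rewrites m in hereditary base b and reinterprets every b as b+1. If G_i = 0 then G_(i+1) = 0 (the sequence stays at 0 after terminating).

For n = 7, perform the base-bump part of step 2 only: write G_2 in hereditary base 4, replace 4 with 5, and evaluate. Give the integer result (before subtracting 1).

3128

i=0: 7 = 2^2 + 2 + 1 (b=2); 2→3: 3^3 + 3 + 1 = 31; 31−1 = 30
i=1: 30 = 3^3 + 3 (b=3); 3→4: 4^4 + 4 = 260; 260−1 = 259
i=2: 259 = 4^4 + 3 (b=4); 4→5: 5^5 + 3 = 3128; 3128−1 = 3127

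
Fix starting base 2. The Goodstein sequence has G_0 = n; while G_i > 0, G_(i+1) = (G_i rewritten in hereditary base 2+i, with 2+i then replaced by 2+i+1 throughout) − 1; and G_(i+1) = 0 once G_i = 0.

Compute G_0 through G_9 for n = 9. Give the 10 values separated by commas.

9, 81, 1023, 9842, 140743, 2471826, 50333399, 1162263921, 30000003325, 855935016215

base 2: 9 = 2^(2 + 1) + 1; at 3: 3^(3 + 1) + 1 = 82; next = 81
base 3: 81 = 3^(3 + 1); at 4: 4^(4 + 1) = 1024; next = 1023
base 4: 1023 = 3·4^4 + 3·4^3 + 3·4^2 + 3·4 + 3; at 5: 3·5^5 + 3·5^3 + 3·5^2 + 3·5 + 3 = 9843; next = 9842
base 5: 9842 = 3·5^5 + 3·5^3 + 3·5^2 + 3·5 + 2; at 6: 3·6^6 + 3·6^3 + 3·6^2 + 3·6 + 2 = 140744; next = 140743
base 6: 140743 = 3·6^6 + 3·6^3 + 3·6^2 + 3·6 + 1; at 7: 3·7^7 + 3·7^3 + 3·7^2 + 3·7 + 1 = 2471827; next = 2471826
base 7: 2471826 = 3·7^7 + 3·7^3 + 3·7^2 + 3·7; at 8: 3·8^8 + 3·8^3 + 3·8^2 + 3·8 = 50333400; next = 50333399
base 8: 50333399 = 3·8^8 + 3·8^3 + 3·8^2 + 2·8 + 7; at 9: 3·9^9 + 3·9^3 + 3·9^2 + 2·9 + 7 = 1162263922; next = 1162263921
base 9: 1162263921 = 3·9^9 + 3·9^3 + 3·9^2 + 2·9 + 6; at 10: 3·10^10 + 3·10^3 + 3·10^2 + 2·10 + 6 = 30000003326; next = 30000003325
base 10: 30000003325 = 3·10^10 + 3·10^3 + 3·10^2 + 2·10 + 5; at 11: 3·11^11 + 3·11^3 + 3·11^2 + 2·11 + 5 = 855935016216; next = 855935016215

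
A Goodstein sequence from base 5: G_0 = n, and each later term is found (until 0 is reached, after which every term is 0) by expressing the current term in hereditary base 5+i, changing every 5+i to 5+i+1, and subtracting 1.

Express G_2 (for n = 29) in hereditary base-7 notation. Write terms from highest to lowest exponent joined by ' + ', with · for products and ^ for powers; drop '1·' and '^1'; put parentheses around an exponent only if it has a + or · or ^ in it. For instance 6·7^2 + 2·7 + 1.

29 —HB5→ 5^2 + 4 —bump→ 6^2 + 4 = 40 —(−1)→ 39
39 —HB6→ 6^2 + 3 —bump→ 7^2 + 3 = 52 —(−1)→ 51
51 —HB7→ 7^2 + 2 —bump→ 8^2 + 2 = 66 —(−1)→ 65

7^2 + 2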